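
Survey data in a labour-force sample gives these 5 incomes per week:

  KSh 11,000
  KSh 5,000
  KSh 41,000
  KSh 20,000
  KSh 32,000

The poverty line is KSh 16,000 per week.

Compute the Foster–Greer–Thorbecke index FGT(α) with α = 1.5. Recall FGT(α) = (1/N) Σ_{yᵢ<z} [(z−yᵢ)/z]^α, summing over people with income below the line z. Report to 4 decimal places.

0.1489

Below the line: KSh 5,000, KSh 11,000 (q = 2 of N = 5).
Shortfall ratios: (16000−5000)/16000 = 0.6875; (16000−11000)/16000 = 0.3125.
Raised to α = 1.5: 0.57004; 0.17469.
Sum = 0.744738; FGT(1.5) = 0.744738 / 5 = 0.1489.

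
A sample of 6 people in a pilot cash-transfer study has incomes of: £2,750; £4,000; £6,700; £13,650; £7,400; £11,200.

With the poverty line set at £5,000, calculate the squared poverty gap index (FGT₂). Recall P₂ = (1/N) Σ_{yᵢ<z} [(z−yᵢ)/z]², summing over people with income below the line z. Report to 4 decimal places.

0.0404

Below the line: £2,750, £4,000 (q = 2 of N = 6).
Relative gaps: (5000−2750)/5000 = 0.4500; (5000−4000)/5000 = 0.2000.
Squared: 0.2025; 0.0400.
Sum = 0.242500; P₂ = 0.242500 / 6 = 0.0404.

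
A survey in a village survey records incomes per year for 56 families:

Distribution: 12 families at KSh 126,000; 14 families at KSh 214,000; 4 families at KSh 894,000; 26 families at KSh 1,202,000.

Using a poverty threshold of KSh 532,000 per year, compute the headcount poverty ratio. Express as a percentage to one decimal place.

26 of the 56 families have income below KSh 532,000.
H = 26/56 = 46.4%.

46.4%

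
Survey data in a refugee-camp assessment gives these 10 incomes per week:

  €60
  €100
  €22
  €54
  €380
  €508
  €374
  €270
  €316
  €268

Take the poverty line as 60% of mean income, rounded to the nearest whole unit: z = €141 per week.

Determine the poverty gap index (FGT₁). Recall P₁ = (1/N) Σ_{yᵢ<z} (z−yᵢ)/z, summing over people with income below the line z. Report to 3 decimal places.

Below z: €22, €54, €60, €100 (q = 4 of N = 10).
Shortfall ratios: (141−22)/141 = 0.8440; (141−54)/141 = 0.6170; (141−60)/141 = 0.5745; (141−100)/141 = 0.2908.
Sum of shortfalls = 2.326241; P₁ averages over all N: 2.326241 / 10 = 0.233.

0.233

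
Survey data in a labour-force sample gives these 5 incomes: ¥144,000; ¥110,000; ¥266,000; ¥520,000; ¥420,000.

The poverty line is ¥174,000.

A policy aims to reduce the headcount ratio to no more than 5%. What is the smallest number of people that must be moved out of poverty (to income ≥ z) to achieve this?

2 of the 5 people are poor, so H = 2/5 = 0.400.
A headcount ratio of at most 5% allows at most ⌊0.05 × 5⌋ = 0 poor people.
So at least 2 − 0 = 2 must be lifted.

2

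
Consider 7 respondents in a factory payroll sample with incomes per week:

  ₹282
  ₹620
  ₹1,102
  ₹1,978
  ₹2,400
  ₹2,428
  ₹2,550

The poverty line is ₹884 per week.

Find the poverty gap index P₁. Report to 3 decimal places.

0.140

Incomes under z: ₹282, ₹620 (q = 2 of N = 7).
Shortfall ratios: (884−282)/884 = 0.6810; (884−620)/884 = 0.2986.
Sum of shortfalls = 0.979638; P₁ averages over all N: 0.979638 / 7 = 0.140.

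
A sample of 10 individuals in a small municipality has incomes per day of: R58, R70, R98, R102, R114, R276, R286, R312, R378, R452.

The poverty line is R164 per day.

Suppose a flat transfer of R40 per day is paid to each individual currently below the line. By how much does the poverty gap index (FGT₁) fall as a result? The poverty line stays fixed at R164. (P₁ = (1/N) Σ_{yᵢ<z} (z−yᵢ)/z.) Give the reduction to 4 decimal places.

0.1220

Before: below the line — R58, R70, R98, R102, R114; poverty gap index (FGT₁) = 0.230488.
After the R40 transfer: below the line — R98, R110, R138, R142, R154; poverty gap index (FGT₁) = 0.108537.
Reduction = 0.230488 − 0.108537 = 0.1220.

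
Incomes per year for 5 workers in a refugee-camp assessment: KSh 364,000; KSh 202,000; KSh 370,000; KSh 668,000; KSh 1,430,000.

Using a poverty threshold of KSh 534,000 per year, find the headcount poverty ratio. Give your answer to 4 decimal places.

3 of the 5 workers have income below KSh 534,000.
H = 3/5 = 0.6000.

0.6000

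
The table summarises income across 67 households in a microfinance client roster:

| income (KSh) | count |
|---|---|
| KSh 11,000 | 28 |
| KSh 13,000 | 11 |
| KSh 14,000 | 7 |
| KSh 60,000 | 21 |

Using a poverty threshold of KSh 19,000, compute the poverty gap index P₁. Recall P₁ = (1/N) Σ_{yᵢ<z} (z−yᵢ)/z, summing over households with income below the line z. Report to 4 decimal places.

0.2553

Incomes under z: 28×KSh 11,000, 11×KSh 13,000, 7×KSh 14,000 (q = 46 of N = 67).
Gap ratios (z−y)/z: (19000−11000)/19000 = 0.4211 (×28); (19000−13000)/19000 = 0.3158 (×11); (19000−14000)/19000 = 0.2632 (×7).
Sum of shortfalls = 17.105263; P₁ averages over all N: 17.105263 / 67 = 0.2553.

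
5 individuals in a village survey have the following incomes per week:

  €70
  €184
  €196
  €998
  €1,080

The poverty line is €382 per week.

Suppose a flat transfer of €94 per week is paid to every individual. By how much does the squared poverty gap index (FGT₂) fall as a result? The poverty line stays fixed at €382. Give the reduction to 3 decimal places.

Before: below the line — €70, €184, €196; squared poverty gap index (FGT₂) = 0.23457.
After the €94 transfer: below the line — €164, €278, €290; squared poverty gap index (FGT₂) = 0.09156.
Reduction = 0.23457 − 0.09156 = 0.143.

0.143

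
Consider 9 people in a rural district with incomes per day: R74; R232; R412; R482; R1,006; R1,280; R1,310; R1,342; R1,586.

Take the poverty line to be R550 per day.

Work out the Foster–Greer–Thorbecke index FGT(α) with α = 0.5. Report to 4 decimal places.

Poor units: R74, R232, R412, R482 (q = 4 of N = 9).
Relative gaps: (550−74)/550 = 0.8655; (550−232)/550 = 0.5782; (550−412)/550 = 0.2509; (550−482)/550 = 0.1236.
Raised to α = 0.5: 0.93030; 0.76038; 0.50091; 0.35162.
Sum = 2.543209; FGT(0.5) = 2.543209 / 9 = 0.2826.

0.2826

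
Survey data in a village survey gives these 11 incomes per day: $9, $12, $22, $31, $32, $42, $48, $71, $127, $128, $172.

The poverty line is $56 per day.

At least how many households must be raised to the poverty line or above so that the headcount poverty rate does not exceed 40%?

Currently q = 7 of N = 11 are below the line (H = 0.636).
A headcount ratio of at most 40% allows at most ⌊0.40 × 11⌋ = 4 poor households.
So at least 7 − 4 = 3 must be lifted.

3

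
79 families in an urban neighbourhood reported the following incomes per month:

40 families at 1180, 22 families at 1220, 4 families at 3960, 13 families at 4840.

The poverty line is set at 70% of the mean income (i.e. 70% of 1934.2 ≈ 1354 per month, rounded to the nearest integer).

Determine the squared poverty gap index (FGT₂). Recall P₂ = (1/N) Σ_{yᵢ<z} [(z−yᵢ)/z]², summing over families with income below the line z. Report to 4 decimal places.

Poor units: 40×1180, 22×1220 (q = 62 of N = 79).
Gap ratios (z−y)/z: (1354−1180)/1354 = 0.1285 (×40); (1354−1220)/1354 = 0.0990 (×22).
Squared: 0.0165 (×40); 0.0098 (×22).
Sum = 0.876048; P₂ = 0.876048 / 79 = 0.0111.

0.0111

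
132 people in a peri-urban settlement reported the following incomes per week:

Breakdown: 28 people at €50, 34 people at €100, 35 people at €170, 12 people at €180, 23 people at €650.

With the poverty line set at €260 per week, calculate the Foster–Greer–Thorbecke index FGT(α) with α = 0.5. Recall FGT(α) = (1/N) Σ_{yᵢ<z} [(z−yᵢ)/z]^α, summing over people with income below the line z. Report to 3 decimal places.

0.599

Incomes under z: 28×€50, 34×€100, 35×€170, 12×€180 (q = 109 of N = 132).
Normalized shortfalls: (260−50)/260 = 0.8077 (×28); (260−100)/260 = 0.6154 (×34); (260−170)/260 = 0.3462 (×35); (260−180)/260 = 0.3077 (×12).
Raised to α = 0.5: 0.89872 (×28); 0.78446 (×34); 0.58835 (×35); 0.55470 (×12).
Sum = 79.084468; FGT(0.5) = 79.084468 / 132 = 0.599.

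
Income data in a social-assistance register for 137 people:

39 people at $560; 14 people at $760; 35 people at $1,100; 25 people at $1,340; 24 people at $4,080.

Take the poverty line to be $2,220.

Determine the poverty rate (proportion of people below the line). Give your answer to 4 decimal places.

113 of the 137 people have income below $2,220.
H = 113/137 = 0.8248.

0.8248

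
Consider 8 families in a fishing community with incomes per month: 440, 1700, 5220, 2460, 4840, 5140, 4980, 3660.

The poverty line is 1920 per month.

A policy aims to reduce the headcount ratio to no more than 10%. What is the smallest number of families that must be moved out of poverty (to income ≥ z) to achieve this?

2

Currently q = 2 of N = 8 are below the line (H = 0.250).
A headcount ratio of at most 10% allows at most ⌊0.10 × 8⌋ = 0 poor families.
So at least 2 − 0 = 2 must be lifted.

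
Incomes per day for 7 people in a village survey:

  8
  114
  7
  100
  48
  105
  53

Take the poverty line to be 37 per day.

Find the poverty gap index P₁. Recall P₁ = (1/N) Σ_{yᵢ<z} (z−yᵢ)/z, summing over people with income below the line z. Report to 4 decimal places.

0.2278

Below z: 7, 8 (q = 2 of N = 7).
Gap ratios (z−y)/z: (37−7)/37 = 0.8108; (37−8)/37 = 0.7838.
Σ = 1.594595. Dividing by the full population N = 7 gives P₁ = 0.2278.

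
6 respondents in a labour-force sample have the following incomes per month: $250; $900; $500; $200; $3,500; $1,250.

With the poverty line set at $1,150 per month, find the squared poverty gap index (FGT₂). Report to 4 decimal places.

Incomes under z: $200, $250, $500, $900 (q = 4 of N = 6).
Relative gaps: (1150−200)/1150 = 0.8261; (1150−250)/1150 = 0.7826; (1150−500)/1150 = 0.5652; (1150−900)/1150 = 0.2174.
Squared: 0.6824; 0.6125; 0.3195; 0.0473.
Sum = 1.661626; P₂ = 1.661626 / 6 = 0.2769.

0.2769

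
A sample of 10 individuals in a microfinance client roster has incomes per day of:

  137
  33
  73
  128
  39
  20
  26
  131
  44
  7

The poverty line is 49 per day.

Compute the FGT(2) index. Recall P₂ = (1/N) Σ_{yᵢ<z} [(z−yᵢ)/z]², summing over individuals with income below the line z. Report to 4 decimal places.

0.1464

Below the line: 7, 20, 26, 33, 39, 44 (q = 6 of N = 10).
Relative gaps: (49−7)/49 = 0.8571; (49−20)/49 = 0.5918; (49−26)/49 = 0.4694; (49−33)/49 = 0.3265; (49−39)/49 = 0.2041; (49−44)/49 = 0.1020.
Squared: 0.7347; 0.3503; 0.2203; 0.1066; 0.0416; 0.0104.
Sum = 1.463973; P₂ = 1.463973 / 10 = 0.1464.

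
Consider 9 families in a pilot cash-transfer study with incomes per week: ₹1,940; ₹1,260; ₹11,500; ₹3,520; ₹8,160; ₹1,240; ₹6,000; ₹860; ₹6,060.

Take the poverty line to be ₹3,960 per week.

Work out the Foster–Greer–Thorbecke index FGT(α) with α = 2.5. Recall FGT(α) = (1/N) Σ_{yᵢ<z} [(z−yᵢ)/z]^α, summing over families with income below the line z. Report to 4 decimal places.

0.1674

Below z: ₹860, ₹1,240, ₹1,260, ₹1,940, ₹3,520 (q = 5 of N = 9).
Gap ratios (z−y)/z: (3960−860)/3960 = 0.7828; (3960−1240)/3960 = 0.6869; (3960−1260)/3960 = 0.6818; (3960−1940)/3960 = 0.5101; (3960−3520)/3960 = 0.1111.
Raised to α = 2.5: 0.54221; 0.39101; 0.38386; 0.18584; 0.00412.
Sum = 1.507030; FGT(2.5) = 1.507030 / 9 = 0.1674.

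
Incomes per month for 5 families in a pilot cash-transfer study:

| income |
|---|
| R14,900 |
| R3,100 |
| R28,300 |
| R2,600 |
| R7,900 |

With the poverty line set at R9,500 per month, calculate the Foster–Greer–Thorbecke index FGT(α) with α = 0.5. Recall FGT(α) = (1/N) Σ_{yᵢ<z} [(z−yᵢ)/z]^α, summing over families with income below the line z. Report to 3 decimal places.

Below the line: R2,600, R3,100, R7,900 (q = 3 of N = 5).
Shortfall ratios: (9500−2600)/9500 = 0.7263; (9500−3100)/9500 = 0.6737; (9500−7900)/9500 = 0.1684.
Raised to α = 0.5: 0.85224; 0.82078; 0.41039.
Sum = 2.083416; FGT(0.5) = 2.083416 / 5 = 0.417.

0.417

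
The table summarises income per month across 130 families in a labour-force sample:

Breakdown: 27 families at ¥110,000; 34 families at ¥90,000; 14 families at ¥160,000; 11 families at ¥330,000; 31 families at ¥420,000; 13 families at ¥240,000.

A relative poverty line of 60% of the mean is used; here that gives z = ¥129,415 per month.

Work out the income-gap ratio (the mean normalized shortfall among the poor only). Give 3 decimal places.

0.236

Incomes under z: 34×¥90,000, 27×¥110,000 (q = 61 of N = 130).
Relative gaps: 0.3046 (×34), 0.1500 (×27); sum = 14.405710.
I averages over the q = 61 poor units only: 14.405710 / 61 = 0.236.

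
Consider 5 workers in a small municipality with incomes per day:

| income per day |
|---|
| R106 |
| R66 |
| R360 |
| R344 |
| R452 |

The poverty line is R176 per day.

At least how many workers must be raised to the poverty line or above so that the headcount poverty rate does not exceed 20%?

Currently q = 2 of N = 5 are below the line (H = 0.400).
A headcount ratio of at most 20% allows at most ⌊0.20 × 5⌋ = 1 poor workers.
So at least 2 − 1 = 1 must be lifted.

1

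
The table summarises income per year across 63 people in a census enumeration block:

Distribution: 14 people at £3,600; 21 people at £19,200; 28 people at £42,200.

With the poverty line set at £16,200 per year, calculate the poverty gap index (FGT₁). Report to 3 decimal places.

Poor units: 14×£3,600 (q = 14 of N = 63).
Relative gaps: (16200−3600)/16200 = 0.7778 (×14).
Sum of shortfalls = 10.888889; P₁ averages over all N: 10.888889 / 63 = 0.173.

0.173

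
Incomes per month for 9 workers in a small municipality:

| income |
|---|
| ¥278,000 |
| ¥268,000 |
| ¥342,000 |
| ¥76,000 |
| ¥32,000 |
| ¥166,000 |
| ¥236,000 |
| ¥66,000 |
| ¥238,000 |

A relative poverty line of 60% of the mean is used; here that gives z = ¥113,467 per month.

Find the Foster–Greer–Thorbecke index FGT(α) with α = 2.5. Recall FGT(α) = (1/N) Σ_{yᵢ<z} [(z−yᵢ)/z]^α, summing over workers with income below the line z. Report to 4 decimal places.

Poor units: ¥32,000, ¥66,000, ¥76,000 (q = 3 of N = 9).
Shortfall ratios: (113467−32000)/113467 = 0.7180; (113467−66000)/113467 = 0.4183; (113467−76000)/113467 = 0.3302.
Raised to α = 2.5: 0.43680; 0.11319; 0.06265.
Sum = 0.612641; FGT(2.5) = 0.612641 / 9 = 0.0681.

0.0681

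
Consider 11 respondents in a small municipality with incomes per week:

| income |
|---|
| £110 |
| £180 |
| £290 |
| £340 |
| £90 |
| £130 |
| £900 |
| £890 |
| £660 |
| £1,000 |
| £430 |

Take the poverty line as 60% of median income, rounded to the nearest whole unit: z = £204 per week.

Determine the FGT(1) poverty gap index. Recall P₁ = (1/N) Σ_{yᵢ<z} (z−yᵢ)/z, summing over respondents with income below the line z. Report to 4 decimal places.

0.1364

Incomes under z: £90, £110, £130, £180 (q = 4 of N = 11).
Normalized shortfalls: (204−90)/204 = 0.5588; (204−110)/204 = 0.4608; (204−130)/204 = 0.3627; (204−180)/204 = 0.1176.
Sum of shortfalls = 1.500000; P₁ averages over all N: 1.500000 / 11 = 0.1364.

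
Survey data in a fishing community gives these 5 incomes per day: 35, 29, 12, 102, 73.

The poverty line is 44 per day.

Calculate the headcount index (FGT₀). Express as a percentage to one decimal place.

3 of the 5 respondents have income below 44.
H = 3/5 = 60.0%.

60.0%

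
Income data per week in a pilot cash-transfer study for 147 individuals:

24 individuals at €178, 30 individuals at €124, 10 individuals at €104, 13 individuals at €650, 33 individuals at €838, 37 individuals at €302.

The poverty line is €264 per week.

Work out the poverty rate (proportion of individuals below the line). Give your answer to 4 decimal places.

64 of the 147 individuals have income below €264.
H = 64/147 = 0.4354.

0.4354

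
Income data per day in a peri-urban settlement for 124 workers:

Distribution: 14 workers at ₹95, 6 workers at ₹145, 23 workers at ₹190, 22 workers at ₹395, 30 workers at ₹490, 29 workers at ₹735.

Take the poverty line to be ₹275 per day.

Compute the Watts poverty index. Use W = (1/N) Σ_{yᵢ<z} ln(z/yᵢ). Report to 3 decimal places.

0.220

Incomes under z: 14×₹95, 6×₹145, 23×₹190 (q = 43 of N = 124).
Log shortfalls: ln(275/95) = 1.0629 (×14); ln(275/145) = 0.6400 (×6); ln(275/190) = 0.3697 (×23).
W = 27.224925 / 124 = 0.220.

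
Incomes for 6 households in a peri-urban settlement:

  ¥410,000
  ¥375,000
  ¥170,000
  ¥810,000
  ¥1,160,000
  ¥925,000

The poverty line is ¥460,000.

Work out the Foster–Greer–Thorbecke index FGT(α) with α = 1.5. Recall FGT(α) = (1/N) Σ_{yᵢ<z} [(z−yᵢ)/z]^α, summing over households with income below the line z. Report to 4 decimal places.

Below the line: ¥170,000, ¥375,000, ¥410,000 (q = 3 of N = 6).
Shortfall ratios: (460000−170000)/460000 = 0.6304; (460000−375000)/460000 = 0.1848; (460000−410000)/460000 = 0.1087.
Raised to α = 1.5: 0.50056; 0.07943; 0.03584.
Sum = 0.615832; FGT(1.5) = 0.615832 / 6 = 0.1026.

0.1026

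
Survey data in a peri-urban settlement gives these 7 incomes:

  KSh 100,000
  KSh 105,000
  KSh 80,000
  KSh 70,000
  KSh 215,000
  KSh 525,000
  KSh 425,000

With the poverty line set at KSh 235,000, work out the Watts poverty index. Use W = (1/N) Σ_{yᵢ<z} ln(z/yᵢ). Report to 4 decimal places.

0.5768

Below z: KSh 70,000, KSh 80,000, KSh 100,000, KSh 105,000, KSh 215,000 (q = 5 of N = 7).
Log shortfalls: ln(235000/70000) = 1.2111; ln(235000/80000) = 1.0776; ln(235000/100000) = 0.8544; ln(235000/105000) = 0.8056; ln(235000/215000) = 0.0889.
W = 4.037637 / 7 = 0.5768.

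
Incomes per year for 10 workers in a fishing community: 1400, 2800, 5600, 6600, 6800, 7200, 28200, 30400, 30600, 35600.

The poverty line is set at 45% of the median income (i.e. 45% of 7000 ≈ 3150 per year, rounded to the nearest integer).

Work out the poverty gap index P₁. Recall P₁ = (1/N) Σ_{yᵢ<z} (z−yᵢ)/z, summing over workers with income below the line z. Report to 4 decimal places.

0.0667

Incomes under z: 1400, 2800 (q = 2 of N = 10).
Normalized shortfalls: (3150−1400)/3150 = 0.5556; (3150−2800)/3150 = 0.1111.
Σ = 0.666667. Dividing by the full population N = 10 gives P₁ = 0.0667.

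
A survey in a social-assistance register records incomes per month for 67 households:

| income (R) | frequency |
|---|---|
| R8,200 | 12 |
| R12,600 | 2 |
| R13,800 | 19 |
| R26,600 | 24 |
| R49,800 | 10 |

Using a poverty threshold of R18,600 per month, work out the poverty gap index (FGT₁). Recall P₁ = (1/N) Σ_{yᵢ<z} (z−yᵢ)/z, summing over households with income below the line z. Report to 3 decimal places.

Below the line: 12×R8,200, 2×R12,600, 19×R13,800 (q = 33 of N = 67).
Normalized shortfalls: (18600−8200)/18600 = 0.5591 (×12); (18600−12600)/18600 = 0.3226 (×2); (18600−13800)/18600 = 0.2581 (×19).
Σ = 12.258065. Dividing by the full population N = 67 gives P₁ = 0.183.

0.183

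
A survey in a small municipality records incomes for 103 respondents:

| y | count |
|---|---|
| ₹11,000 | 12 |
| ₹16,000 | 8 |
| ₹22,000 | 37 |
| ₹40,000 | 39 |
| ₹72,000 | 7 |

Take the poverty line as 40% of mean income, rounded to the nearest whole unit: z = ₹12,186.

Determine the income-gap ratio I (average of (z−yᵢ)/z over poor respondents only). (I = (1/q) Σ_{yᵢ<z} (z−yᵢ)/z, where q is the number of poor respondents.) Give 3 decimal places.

Below the line: 12×₹11,000 (q = 12 of N = 103).
Relative gaps: 0.0973 (×12); sum = 1.167898.
I averages over the q = 12 poor units only: 1.167898 / 12 = 0.097.

0.097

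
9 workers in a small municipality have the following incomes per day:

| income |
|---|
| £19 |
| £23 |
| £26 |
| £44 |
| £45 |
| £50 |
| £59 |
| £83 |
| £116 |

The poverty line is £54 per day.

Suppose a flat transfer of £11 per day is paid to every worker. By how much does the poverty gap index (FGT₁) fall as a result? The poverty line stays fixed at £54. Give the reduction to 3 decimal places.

Before: below the line — £19, £23, £26, £44, £45, £50; poverty gap index (FGT₁) = 0.24074.
After the £11 transfer: below the line — £30, £34, £37; poverty gap index (FGT₁) = 0.12551.
Reduction = 0.24074 − 0.12551 = 0.115.

0.115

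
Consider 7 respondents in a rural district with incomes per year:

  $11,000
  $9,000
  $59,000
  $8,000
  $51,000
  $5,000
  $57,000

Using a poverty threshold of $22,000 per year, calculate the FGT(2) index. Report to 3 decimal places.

0.229

Below the line: $5,000, $8,000, $9,000, $11,000 (q = 4 of N = 7).
Gap ratios (z−y)/z: (22000−5000)/22000 = 0.7727; (22000−8000)/22000 = 0.6364; (22000−9000)/22000 = 0.5909; (22000−11000)/22000 = 0.5000.
Squared: 0.5971; 0.4050; 0.3492; 0.2500.
Sum = 1.601240; P₂ = 1.601240 / 7 = 0.229.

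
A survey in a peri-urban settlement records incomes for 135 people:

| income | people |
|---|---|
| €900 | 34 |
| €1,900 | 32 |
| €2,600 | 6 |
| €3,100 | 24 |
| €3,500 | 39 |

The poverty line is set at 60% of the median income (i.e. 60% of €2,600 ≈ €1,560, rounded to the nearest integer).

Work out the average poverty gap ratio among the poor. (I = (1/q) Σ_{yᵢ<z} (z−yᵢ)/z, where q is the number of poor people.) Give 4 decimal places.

Below the line: 34×€900 (q = 34 of N = 135).
Relative gaps: 0.4231 (×34); sum = 14.384615.
The income-gap ratio divides by q (the poor only): 14.384615 / 34 = 0.4231.

0.4231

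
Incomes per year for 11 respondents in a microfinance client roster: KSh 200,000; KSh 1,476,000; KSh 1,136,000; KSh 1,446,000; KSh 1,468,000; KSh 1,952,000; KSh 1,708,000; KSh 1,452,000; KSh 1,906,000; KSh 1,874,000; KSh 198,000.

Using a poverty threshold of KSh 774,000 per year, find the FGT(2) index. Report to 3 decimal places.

Below z: KSh 198,000, KSh 200,000 (q = 2 of N = 11).
Relative gaps: (774000−198000)/774000 = 0.7442; (774000−200000)/774000 = 0.7416.
Squared: 0.5538; 0.5500.
Sum = 1.103786; P₂ = 1.103786 / 11 = 0.100.

0.100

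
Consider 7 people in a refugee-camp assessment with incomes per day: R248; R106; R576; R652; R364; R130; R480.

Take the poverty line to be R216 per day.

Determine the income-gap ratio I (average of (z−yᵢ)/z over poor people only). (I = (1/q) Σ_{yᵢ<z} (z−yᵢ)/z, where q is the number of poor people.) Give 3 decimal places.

Below the line: R106, R130 (q = 2 of N = 7).
Shortfall ratios (z−y)/z: 0.5093, 0.3981; sum = 0.907407.
I averages over the q = 2 poor units only: 0.907407 / 2 = 0.454.

0.454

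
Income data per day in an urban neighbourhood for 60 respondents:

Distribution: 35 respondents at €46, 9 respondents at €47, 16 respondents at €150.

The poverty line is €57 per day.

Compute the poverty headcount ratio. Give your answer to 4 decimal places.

44 of the 60 respondents have income below €57.
H = 44/60 = 0.7333.

0.7333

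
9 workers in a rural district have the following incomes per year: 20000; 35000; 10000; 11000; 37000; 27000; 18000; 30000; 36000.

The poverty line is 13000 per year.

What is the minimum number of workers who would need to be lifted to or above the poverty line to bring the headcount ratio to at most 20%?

1

Currently q = 2 of N = 9 are below the line (H = 0.222).
A headcount ratio of at most 20% allows at most ⌊0.20 × 9⌋ = 1 poor workers.
So at least 2 − 1 = 1 must be lifted.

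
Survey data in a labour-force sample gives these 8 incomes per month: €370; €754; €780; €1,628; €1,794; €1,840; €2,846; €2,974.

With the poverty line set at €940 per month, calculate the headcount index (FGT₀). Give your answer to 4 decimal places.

3 of the 8 families have income below €940.
H = 3/8 = 0.3750.

0.3750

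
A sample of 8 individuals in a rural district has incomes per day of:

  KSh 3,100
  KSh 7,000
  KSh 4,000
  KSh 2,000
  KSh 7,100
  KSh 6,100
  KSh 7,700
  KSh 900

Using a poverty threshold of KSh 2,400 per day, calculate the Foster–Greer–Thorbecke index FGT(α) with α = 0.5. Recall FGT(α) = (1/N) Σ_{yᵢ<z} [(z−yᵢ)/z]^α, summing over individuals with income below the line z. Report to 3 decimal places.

0.150

Below z: KSh 900, KSh 2,000 (q = 2 of N = 8).
Relative gaps: (2400−900)/2400 = 0.6250; (2400−2000)/2400 = 0.1667.
Raised to α = 0.5: 0.79057; 0.40825.
Sum = 1.198818; FGT(0.5) = 1.198818 / 8 = 0.150.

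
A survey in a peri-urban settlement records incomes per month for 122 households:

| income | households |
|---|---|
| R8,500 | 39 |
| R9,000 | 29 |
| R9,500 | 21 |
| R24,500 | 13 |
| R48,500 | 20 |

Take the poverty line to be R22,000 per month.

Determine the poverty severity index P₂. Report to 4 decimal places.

0.2589

Poor units: 39×R8,500, 29×R9,000, 21×R9,500 (q = 89 of N = 122).
Relative gaps: (22000−8500)/22000 = 0.6136 (×39); (22000−9000)/22000 = 0.5909 (×29); (22000−9500)/22000 = 0.5682 (×21).
Squared: 0.3765 (×39); 0.3492 (×29); 0.3228 (×21).
Sum = 31.590909; P₂ = 31.590909 / 122 = 0.2589.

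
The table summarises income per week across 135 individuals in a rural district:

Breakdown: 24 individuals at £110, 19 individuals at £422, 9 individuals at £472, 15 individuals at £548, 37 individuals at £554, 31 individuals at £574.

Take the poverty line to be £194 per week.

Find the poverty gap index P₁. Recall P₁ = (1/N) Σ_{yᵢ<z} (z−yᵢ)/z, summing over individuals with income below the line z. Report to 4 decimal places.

0.0770

Poor units: 24×£110 (q = 24 of N = 135).
Shortfall ratios: (194−110)/194 = 0.4330 (×24).
Σ = 10.391753. Dividing by the full population N = 135 gives P₁ = 0.0770.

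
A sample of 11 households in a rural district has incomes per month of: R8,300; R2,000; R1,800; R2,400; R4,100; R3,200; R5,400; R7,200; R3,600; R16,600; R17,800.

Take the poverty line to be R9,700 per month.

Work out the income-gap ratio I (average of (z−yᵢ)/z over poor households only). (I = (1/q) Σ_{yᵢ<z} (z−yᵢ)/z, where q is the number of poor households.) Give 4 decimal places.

0.5647

Incomes under z: R1,800, R2,000, R2,400, R3,200, R3,600, R4,100, R5,400, R7,200, R8,300 (q = 9 of N = 11).
Relative gaps: 0.8144, 0.7938, 0.7526, 0.6701, 0.6289, 0.5773, 0.4433, 0.2577, 0.1443; sum = 5.082474.
I averages over the q = 9 poor units only: 5.082474 / 9 = 0.5647.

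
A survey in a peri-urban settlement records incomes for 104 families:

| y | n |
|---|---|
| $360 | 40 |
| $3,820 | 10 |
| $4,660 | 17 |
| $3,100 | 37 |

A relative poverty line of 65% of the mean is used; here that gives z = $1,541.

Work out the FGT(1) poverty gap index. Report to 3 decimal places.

0.295

Below the line: 40×$360 (q = 40 of N = 104).
Normalized shortfalls: (1541−360)/1541 = 0.7664 (×40).
Σ = 30.655419. Dividing by the full population N = 104 gives P₁ = 0.295.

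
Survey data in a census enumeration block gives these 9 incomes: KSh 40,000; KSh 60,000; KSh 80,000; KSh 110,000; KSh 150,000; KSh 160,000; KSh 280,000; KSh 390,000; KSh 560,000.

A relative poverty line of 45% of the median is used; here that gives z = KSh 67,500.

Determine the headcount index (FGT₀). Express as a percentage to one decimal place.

2 of the 9 individuals have income below KSh 67,500.
H = 2/9 = 22.2%.

22.2%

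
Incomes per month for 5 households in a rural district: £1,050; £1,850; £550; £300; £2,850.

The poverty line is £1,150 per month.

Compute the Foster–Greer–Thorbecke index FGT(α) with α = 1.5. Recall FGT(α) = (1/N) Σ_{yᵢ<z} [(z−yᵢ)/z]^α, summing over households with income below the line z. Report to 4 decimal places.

Poor units: £300, £550, £1,050 (q = 3 of N = 5).
Gap ratios (z−y)/z: (1150−300)/1150 = 0.7391; (1150−550)/1150 = 0.5217; (1150−1050)/1150 = 0.0870.
Raised to α = 1.5: 0.63545; 0.37686; 0.02564.
Sum = 1.037952; FGT(1.5) = 1.037952 / 5 = 0.2076.

0.2076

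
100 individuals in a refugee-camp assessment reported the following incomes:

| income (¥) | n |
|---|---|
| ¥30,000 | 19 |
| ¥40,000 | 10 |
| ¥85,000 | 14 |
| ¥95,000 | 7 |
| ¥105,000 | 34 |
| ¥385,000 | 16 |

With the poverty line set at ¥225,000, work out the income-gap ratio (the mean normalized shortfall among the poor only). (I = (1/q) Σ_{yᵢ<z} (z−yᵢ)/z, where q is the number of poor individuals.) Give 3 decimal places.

0.662

Poor units: 19×¥30,000, 10×¥40,000, 14×¥85,000, 7×¥95,000, 34×¥105,000 (q = 84 of N = 100).
Relative gaps: 0.8667 (×19), 0.8222 (×10), 0.6222 (×14), 0.5778 (×7), 0.5333 (×34); sum = 55.577778.
I averages over the q = 84 poor units only: 55.577778 / 84 = 0.662.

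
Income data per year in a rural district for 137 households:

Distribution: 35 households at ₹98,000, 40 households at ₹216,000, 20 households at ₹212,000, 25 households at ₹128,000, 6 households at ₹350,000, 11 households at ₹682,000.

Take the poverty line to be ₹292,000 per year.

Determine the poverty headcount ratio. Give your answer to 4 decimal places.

120 of the 137 households have income below ₹292,000.
H = 120/137 = 0.8759.

0.8759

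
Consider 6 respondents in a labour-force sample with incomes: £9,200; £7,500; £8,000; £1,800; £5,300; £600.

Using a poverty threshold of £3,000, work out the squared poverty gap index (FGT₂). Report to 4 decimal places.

Below z: £600, £1,800 (q = 2 of N = 6).
Shortfall ratios: (3000−600)/3000 = 0.8000; (3000−1800)/3000 = 0.4000.
Squared: 0.6400; 0.1600.
Sum = 0.800000; P₂ = 0.800000 / 6 = 0.1333.

0.1333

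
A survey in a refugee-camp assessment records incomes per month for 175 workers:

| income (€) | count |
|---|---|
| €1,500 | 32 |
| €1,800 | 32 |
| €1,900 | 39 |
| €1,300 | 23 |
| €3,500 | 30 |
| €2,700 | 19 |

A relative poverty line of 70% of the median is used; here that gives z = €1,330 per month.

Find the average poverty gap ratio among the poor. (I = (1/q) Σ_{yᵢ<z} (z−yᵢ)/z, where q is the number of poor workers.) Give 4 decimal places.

0.0226

Incomes under z: 23×€1,300 (q = 23 of N = 175).
Relative gaps: 0.0226 (×23); sum = 0.518797.
The income-gap ratio divides by q (the poor only): 0.518797 / 23 = 0.0226.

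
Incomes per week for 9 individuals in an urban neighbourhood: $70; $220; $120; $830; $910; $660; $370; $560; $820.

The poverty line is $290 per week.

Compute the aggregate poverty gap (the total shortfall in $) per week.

$460

Poor units: $70, $120, $220 (q = 3 of N = 9).
Individual gaps: 290−70 = 220; 290−120 = 170; 290−220 = 70.
Aggregate gap = $460.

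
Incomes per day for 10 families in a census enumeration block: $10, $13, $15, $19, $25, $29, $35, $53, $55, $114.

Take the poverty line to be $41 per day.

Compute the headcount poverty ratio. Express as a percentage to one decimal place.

7 of the 10 families have income below $41.
H = 7/10 = 70.0%.

70.0%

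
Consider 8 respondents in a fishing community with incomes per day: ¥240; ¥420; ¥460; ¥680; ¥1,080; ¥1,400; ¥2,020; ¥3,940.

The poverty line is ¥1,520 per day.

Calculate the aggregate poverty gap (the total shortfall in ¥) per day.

Incomes under z: ¥240, ¥420, ¥460, ¥680, ¥1,080, ¥1,400 (q = 6 of N = 8).
Individual gaps: 1520−240 = 1280; 1520−420 = 1100; 1520−460 = 1060; 1520−680 = 840; 1520−1080 = 440; 1520−1400 = 120.
Aggregate gap = ¥4,840.

¥4,840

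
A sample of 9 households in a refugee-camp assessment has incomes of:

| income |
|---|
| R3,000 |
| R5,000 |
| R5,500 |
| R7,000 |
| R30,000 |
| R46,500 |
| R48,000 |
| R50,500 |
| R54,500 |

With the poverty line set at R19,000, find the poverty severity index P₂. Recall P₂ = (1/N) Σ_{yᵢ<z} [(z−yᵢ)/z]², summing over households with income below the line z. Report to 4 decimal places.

0.2395

Below the line: R3,000, R5,000, R5,500, R7,000 (q = 4 of N = 9).
Relative gaps: (19000−3000)/19000 = 0.8421; (19000−5000)/19000 = 0.7368; (19000−5500)/19000 = 0.7105; (19000−7000)/19000 = 0.6316.
Squared: 0.7091; 0.5429; 0.5048; 0.3989.
Sum = 2.155817; P₂ = 2.155817 / 9 = 0.2395.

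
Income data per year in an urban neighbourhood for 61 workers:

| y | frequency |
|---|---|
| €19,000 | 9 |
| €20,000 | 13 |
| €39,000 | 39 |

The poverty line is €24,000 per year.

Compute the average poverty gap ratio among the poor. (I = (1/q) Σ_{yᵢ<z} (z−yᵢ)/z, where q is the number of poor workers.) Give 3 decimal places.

0.184

Below the line: 9×€19,000, 13×€20,000 (q = 22 of N = 61).
Relative gaps: 0.2083 (×9), 0.1667 (×13); sum = 4.041667.
I averages over the q = 22 poor units only: 4.041667 / 22 = 0.184.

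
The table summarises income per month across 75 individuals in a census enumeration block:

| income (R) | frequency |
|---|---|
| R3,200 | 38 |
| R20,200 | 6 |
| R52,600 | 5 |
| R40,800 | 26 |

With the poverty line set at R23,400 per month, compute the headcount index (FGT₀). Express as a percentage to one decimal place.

44 of the 75 individuals have income below R23,400.
H = 44/75 = 58.7%.

58.7%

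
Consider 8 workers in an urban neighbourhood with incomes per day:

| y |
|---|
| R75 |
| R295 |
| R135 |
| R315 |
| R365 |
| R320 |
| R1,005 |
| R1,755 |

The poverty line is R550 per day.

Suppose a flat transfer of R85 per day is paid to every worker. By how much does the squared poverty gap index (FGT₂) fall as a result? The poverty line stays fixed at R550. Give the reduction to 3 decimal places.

0.108

Before: below the line — R75, R135, R295, R315, R320, R365; squared poverty gap index (FGT₂) = 0.25009.
After the R85 transfer: below the line — R160, R220, R380, R400, R405, R450; squared poverty gap index (FGT₂) = 0.14191.
Reduction = 0.25009 − 0.14191 = 0.108.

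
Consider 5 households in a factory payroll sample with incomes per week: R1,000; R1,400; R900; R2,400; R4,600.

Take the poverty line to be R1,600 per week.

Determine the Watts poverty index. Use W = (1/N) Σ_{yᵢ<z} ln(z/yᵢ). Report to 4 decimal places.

Below the line: R900, R1,000, R1,400 (q = 3 of N = 5).
Log shortfalls: ln(1600/900) = 0.5754; ln(1600/1000) = 0.4700; ln(1600/1400) = 0.1335.
W = 1.178899 / 5 = 0.2358.

0.2358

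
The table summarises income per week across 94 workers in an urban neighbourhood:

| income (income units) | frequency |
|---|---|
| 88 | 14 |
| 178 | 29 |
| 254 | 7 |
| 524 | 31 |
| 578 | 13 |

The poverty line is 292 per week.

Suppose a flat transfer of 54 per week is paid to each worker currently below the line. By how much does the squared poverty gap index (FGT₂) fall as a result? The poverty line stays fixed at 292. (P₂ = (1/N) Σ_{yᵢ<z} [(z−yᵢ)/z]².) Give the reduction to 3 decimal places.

Before: below the line — 14×88, 29×178, 7×254; squared poverty gap index (FGT₂) = 0.12098.
After the 54 transfer: below the line — 14×142, 29×232; squared poverty gap index (FGT₂) = 0.05233.
Reduction = 0.12098 − 0.05233 = 0.069.

0.069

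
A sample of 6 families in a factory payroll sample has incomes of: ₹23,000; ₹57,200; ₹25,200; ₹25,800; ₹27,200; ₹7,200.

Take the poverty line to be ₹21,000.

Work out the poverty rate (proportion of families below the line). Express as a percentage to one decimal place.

1 of the 6 families have income below ₹21,000.
H = 1/6 = 16.7%.

16.7%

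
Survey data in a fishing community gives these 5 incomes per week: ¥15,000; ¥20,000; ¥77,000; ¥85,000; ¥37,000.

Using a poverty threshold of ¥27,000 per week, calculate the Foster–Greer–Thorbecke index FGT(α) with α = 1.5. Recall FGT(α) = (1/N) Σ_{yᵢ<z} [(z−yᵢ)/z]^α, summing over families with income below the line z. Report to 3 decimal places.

0.086

Below the line: ¥15,000, ¥20,000 (q = 2 of N = 5).
Relative gaps: (27000−15000)/27000 = 0.4444; (27000−20000)/27000 = 0.2593.
Raised to α = 1.5: 0.29630; 0.13201.
Sum = 0.428305; FGT(1.5) = 0.428305 / 5 = 0.086.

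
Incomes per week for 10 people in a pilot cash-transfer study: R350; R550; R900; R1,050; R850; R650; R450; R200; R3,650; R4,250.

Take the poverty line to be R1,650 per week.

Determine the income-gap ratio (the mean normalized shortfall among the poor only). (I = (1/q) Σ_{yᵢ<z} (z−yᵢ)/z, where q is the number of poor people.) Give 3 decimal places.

0.621

Below z: R200, R350, R450, R550, R650, R850, R900, R1,050 (q = 8 of N = 10).
Shortfall ratios (z−y)/z: 0.8788, 0.7879, 0.7273, 0.6667, 0.6061, 0.4848, 0.4545, 0.3636; sum = 4.969697.
I averages over the q = 8 poor units only: 4.969697 / 8 = 0.621.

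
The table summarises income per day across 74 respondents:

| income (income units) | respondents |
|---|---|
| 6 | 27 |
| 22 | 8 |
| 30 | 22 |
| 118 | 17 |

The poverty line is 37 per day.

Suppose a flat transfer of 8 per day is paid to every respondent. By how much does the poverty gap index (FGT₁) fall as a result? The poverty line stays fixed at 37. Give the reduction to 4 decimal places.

0.1585

Before: below the line — 27×6, 8×22, 22×30; poverty gap index (FGT₁) = 0.405771.
After the 8 transfer: below the line — 27×14, 8×30; poverty gap index (FGT₁) = 0.247261.
Reduction = 0.405771 − 0.247261 = 0.1585.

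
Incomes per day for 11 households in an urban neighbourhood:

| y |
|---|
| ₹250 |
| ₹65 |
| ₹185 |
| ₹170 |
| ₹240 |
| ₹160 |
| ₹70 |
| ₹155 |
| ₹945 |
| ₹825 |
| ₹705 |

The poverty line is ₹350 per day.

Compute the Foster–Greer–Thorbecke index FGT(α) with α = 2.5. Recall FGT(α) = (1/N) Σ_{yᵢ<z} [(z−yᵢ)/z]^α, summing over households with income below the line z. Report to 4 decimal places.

Below the line: ₹65, ₹70, ₹155, ₹160, ₹170, ₹185, ₹240, ₹250 (q = 8 of N = 11).
Normalized shortfalls: (350−65)/350 = 0.8143; (350−70)/350 = 0.8000; (350−155)/350 = 0.5571; (350−160)/350 = 0.5429; (350−170)/350 = 0.5143; (350−185)/350 = 0.4714; (350−240)/350 = 0.3143; (350−250)/350 = 0.2857.
Raised to α = 2.5: 0.59833; 0.57243; 0.23169; 0.21713; 0.18968; 0.15259; 0.05537; 0.04363.
Sum = 2.060867; FGT(2.5) = 2.060867 / 11 = 0.1874.

0.1874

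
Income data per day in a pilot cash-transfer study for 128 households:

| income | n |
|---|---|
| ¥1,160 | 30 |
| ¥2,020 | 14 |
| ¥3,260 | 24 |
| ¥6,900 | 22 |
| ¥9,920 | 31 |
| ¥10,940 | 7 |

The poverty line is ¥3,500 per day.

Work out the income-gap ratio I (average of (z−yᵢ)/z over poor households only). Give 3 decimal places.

Incomes under z: 30×¥1,160, 14×¥2,020, 24×¥3,260 (q = 68 of N = 128).
Shortfall ratios (z−y)/z: 0.6686 (×30), 0.4229 (×14), 0.0686 (×24); sum = 27.622857.
I averages over the q = 68 poor units only: 27.622857 / 68 = 0.406.

0.406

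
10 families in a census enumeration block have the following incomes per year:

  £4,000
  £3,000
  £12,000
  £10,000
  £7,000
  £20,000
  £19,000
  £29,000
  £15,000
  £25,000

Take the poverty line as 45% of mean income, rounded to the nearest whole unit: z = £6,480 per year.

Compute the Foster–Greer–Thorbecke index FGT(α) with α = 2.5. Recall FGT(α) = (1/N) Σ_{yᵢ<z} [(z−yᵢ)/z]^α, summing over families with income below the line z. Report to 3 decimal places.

0.030

Incomes under z: £3,000, £4,000 (q = 2 of N = 10).
Normalized shortfalls: (6480−3000)/6480 = 0.5370; (6480−4000)/6480 = 0.3827.
Raised to α = 2.5: 0.21135; 0.09061.
Sum = 0.301967; FGT(2.5) = 0.301967 / 10 = 0.030.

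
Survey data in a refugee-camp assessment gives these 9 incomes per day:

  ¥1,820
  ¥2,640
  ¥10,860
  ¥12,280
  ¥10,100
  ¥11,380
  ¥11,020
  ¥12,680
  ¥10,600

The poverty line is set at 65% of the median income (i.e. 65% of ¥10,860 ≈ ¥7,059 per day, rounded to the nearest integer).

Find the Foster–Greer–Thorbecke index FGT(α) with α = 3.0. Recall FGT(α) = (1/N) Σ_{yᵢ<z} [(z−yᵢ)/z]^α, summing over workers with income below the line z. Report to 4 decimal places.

Below the line: ¥1,820, ¥2,640 (q = 2 of N = 9).
Normalized shortfalls: (7059−1820)/7059 = 0.7422; (7059−2640)/7059 = 0.6260.
Raised to α = 3.0: 0.40880; 0.24533.
Sum = 0.654130; FGT(3.0) = 0.654130 / 9 = 0.0727.

0.0727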